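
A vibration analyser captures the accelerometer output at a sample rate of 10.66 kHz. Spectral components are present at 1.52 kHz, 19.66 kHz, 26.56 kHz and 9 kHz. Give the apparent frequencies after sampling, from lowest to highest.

fs/2 = 5.33 kHz.
1.52 kHz ≤ fs/2 = 5.33 kHz, passes unchanged.
19.66 kHz mod fs = 9 kHz.
9 kHz > fs/2 = 5.33 kHz, folds to fs − 9 kHz = 1.66 kHz.
26.56 kHz mod fs = 5.24 kHz.
5.24 kHz ≤ fs/2 = 5.33 kHz, appears at 5.24 kHz.
9 kHz > fs/2 = 5.33 kHz, folds to fs − 9 kHz = 1.66 kHz.
Distinct values: {1.52 kHz, 1.66 kHz, 5.24 kHz}.

1.52 kHz, 1.66 kHz, 5.24 kHz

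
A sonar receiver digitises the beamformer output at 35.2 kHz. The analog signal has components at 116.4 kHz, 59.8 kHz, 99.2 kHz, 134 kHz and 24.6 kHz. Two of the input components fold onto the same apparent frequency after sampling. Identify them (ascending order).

24.6 kHz, 59.8 kHz

fs/2 = 17.6 kHz.
116.4 kHz mod fs = 10.8 kHz.
10.8 kHz ≤ fs/2 = 17.6 kHz, appears at 10.8 kHz.
59.8 kHz mod fs = 24.6 kHz.
24.6 kHz > fs/2 = 17.6 kHz, folds to fs − 24.6 kHz = 10.6 kHz.
99.2 kHz mod fs = 28.8 kHz.
28.8 kHz > fs/2 = 17.6 kHz, folds to fs − 28.8 kHz = 6.4 kHz.
134 kHz mod fs = 28.4 kHz.
28.4 kHz > fs/2 = 17.6 kHz, folds to fs − 28.4 kHz = 6.8 kHz.
24.6 kHz > fs/2 = 17.6 kHz, folds to fs − 24.6 kHz = 10.6 kHz.
24.6 kHz and 59.8 kHz both map to 10.6 kHz.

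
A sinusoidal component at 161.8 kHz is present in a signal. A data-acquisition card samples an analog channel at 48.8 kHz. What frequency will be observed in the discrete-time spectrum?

161.8 kHz mod fs = 15.4 kHz.
15.4 kHz ≤ fs/2 = 24.4 kHz, appears at 15.4 kHz.

15.4 kHz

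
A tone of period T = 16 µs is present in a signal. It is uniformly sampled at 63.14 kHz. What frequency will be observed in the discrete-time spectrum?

T = 16 µs → f = 1/T = 62.5 kHz.
62.5 kHz > fs/2 = 31.57 kHz, folds to fs − 62.5 kHz = 0.64 kHz.

0.64 kHz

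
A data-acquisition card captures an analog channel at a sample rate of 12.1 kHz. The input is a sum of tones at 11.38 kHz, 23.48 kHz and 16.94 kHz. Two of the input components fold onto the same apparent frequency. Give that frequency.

fs/2 = 6.05 kHz.
11.38 kHz > fs/2 = 6.05 kHz, folds to fs − 11.38 kHz = 0.72 kHz.
23.48 kHz mod fs = 11.38 kHz.
11.38 kHz > fs/2 = 6.05 kHz, folds to fs − 11.38 kHz = 0.72 kHz.
16.94 kHz mod fs = 4.84 kHz.
4.84 kHz ≤ fs/2 = 6.05 kHz, appears at 4.84 kHz.
11.38 kHz and 23.48 kHz both map to 0.72 kHz.

0.72 kHz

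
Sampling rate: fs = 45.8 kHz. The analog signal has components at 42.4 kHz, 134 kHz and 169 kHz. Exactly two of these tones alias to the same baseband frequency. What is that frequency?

fs/2 = 22.9 kHz.
42.4 kHz > fs/2 = 22.9 kHz, folds to fs − 42.4 kHz = 3.4 kHz.
134 kHz mod fs = 42.4 kHz.
42.4 kHz > fs/2 = 22.9 kHz, folds to fs − 42.4 kHz = 3.4 kHz.
169 kHz mod fs = 31.6 kHz.
31.6 kHz > fs/2 = 22.9 kHz, folds to fs − 31.6 kHz = 14.2 kHz.
42.4 kHz and 134 kHz both map to 3.4 kHz.

3.4 kHz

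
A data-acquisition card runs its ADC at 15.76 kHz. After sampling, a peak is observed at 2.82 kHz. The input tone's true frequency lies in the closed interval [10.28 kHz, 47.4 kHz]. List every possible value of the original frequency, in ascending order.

Frequencies that alias to 2.82 kHz are k·fs ± 2.82 kHz for integer k ≥ 0.
k=0: 2.82 kHz.
k=1: 12.94 kHz, 18.58 kHz.
k=2: 28.7 kHz, 34.34 kHz.
k=3: 44.46 kHz, 50.1 kHz.
k=4: 60.22 kHz, 65.86 kHz.
Within [10.28 kHz, 47.4 kHz]: 12.94 kHz, 18.58 kHz, 28.7 kHz, 34.34 kHz, 44.46 kHz.

12.94 kHz, 18.58 kHz, 28.7 kHz, 34.34 kHz, 44.46 kHz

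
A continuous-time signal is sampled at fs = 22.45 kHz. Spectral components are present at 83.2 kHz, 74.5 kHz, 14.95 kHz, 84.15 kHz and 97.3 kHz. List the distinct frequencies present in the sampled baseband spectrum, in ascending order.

fs/2 = 11.225 kHz.
83.2 kHz mod fs = 15.85 kHz.
15.85 kHz > fs/2 = 11.225 kHz, folds to fs − 15.85 kHz = 6.6 kHz.
74.5 kHz mod fs = 7.15 kHz.
7.15 kHz ≤ fs/2 = 11.225 kHz, appears at 7.15 kHz.
14.95 kHz > fs/2 = 11.225 kHz, folds to fs − 14.95 kHz = 7.5 kHz.
84.15 kHz mod fs = 16.8 kHz.
16.8 kHz > fs/2 = 11.225 kHz, folds to fs − 16.8 kHz = 5.65 kHz.
97.3 kHz mod fs = 7.5 kHz.
7.5 kHz ≤ fs/2 = 11.225 kHz, appears at 7.5 kHz.
Distinct values: {5.65 kHz, 6.6 kHz, 7.15 kHz, 7.5 kHz}.

5.65 kHz, 6.6 kHz, 7.15 kHz, 7.5 kHz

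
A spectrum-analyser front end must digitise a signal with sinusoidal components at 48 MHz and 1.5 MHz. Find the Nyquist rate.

96 MHz

Highest-frequency component: 48 MHz.
Nyquist rate = 2 × 48 MHz = 96 MHz.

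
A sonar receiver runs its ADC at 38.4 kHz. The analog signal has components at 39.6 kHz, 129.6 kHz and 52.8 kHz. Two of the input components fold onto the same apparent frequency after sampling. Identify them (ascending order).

fs/2 = 19.2 kHz.
39.6 kHz mod fs = 1.2 kHz.
1.2 kHz ≤ fs/2 = 19.2 kHz, appears at 1.2 kHz.
129.6 kHz mod fs = 14.4 kHz.
14.4 kHz ≤ fs/2 = 19.2 kHz, appears at 14.4 kHz.
52.8 kHz mod fs = 14.4 kHz.
14.4 kHz ≤ fs/2 = 19.2 kHz, appears at 14.4 kHz.
52.8 kHz and 129.6 kHz both map to 14.4 kHz.

52.8 kHz, 129.6 kHz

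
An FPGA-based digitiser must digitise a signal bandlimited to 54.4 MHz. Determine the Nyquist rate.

Nyquist rate = 2 × 54.4 MHz = 108.8 MHz.

108.8 MHz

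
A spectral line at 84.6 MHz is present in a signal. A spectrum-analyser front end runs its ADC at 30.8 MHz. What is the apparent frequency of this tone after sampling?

7.8 MHz

84.6 MHz mod fs = 23 MHz.
23 MHz > fs/2 = 15.4 MHz, folds to fs − 23 MHz = 7.8 MHz.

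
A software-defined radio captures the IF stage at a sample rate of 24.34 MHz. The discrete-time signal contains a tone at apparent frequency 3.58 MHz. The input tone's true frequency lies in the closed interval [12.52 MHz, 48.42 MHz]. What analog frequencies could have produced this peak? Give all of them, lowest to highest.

Frequencies that alias to 3.58 MHz are k·fs ± 3.58 MHz for integer k ≥ 0.
k=0: 3.58 MHz.
k=1: 20.76 MHz, 27.92 MHz.
k=2: 45.1 MHz, 52.26 MHz.
k=3: 69.44 MHz, 76.6 MHz.
Within [12.52 MHz, 48.42 MHz]: 20.76 MHz, 27.92 MHz, 45.1 MHz.

20.76 MHz, 27.92 MHz, 45.1 MHz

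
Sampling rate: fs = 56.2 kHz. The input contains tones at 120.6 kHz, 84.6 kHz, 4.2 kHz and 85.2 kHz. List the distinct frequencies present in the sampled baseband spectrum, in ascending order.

fs/2 = 28.1 kHz.
120.6 kHz mod fs = 8.2 kHz.
8.2 kHz ≤ fs/2 = 28.1 kHz, appears at 8.2 kHz.
84.6 kHz mod fs = 28.4 kHz.
28.4 kHz > fs/2 = 28.1 kHz, folds to fs − 28.4 kHz = 27.8 kHz.
4.2 kHz ≤ fs/2 = 28.1 kHz, passes unchanged.
85.2 kHz mod fs = 29 kHz.
29 kHz > fs/2 = 28.1 kHz, folds to fs − 29 kHz = 27.2 kHz.
Distinct values: {4.2 kHz, 8.2 kHz, 27.2 kHz, 27.8 kHz}.

4.2 kHz, 8.2 kHz, 27.2 kHz, 27.8 kHz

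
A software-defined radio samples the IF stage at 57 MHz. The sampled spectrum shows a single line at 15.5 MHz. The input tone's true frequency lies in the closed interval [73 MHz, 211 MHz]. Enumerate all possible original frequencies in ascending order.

Frequencies that alias to 15.5 MHz are k·fs ± 15.5 MHz for integer k ≥ 0.
k=0: 15.5 MHz.
k=1: 41.5 MHz, 72.5 MHz.
k=2: 98.5 MHz, 129.5 MHz.
k=3: 155.5 MHz, 186.5 MHz.
k=4: 212.5 MHz, 243.5 MHz.
Within [73 MHz, 211 MHz]: 98.5 MHz, 129.5 MHz, 155.5 MHz, 186.5 MHz.

98.5 MHz, 129.5 MHz, 155.5 MHz, 186.5 MHz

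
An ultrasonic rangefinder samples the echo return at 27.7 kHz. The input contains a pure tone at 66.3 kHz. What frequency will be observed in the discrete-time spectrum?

66.3 kHz mod fs = 10.9 kHz.
10.9 kHz ≤ fs/2 = 13.85 kHz, appears at 10.9 kHz.

10.9 kHz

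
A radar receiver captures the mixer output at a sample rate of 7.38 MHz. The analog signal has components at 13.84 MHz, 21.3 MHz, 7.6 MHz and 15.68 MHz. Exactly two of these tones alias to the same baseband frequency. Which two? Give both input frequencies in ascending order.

13.84 MHz, 15.68 MHz

fs/2 = 3.69 MHz.
13.84 MHz mod fs = 6.46 MHz.
6.46 MHz > fs/2 = 3.69 MHz, folds to fs − 6.46 MHz = 0.92 MHz.
21.3 MHz mod fs = 6.54 MHz.
6.54 MHz > fs/2 = 3.69 MHz, folds to fs − 6.54 MHz = 0.84 MHz.
7.6 MHz mod fs = 0.22 MHz.
0.22 MHz ≤ fs/2 = 3.69 MHz, appears at 0.22 MHz.
15.68 MHz mod fs = 0.92 MHz.
0.92 MHz ≤ fs/2 = 3.69 MHz, appears at 0.92 MHz.
13.84 MHz and 15.68 MHz both map to 0.92 MHz.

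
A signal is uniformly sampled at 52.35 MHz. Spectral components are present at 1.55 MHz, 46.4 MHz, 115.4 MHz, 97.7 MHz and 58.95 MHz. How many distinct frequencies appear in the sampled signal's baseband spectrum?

5

fs/2 = 26.175 MHz.
1.55 MHz ≤ fs/2 = 26.175 MHz, passes unchanged.
46.4 MHz > fs/2 = 26.175 MHz, folds to fs − 46.4 MHz = 5.95 MHz.
115.4 MHz mod fs = 10.7 MHz.
10.7 MHz ≤ fs/2 = 26.175 MHz, appears at 10.7 MHz.
97.7 MHz mod fs = 45.35 MHz.
45.35 MHz > fs/2 = 26.175 MHz, folds to fs − 45.35 MHz = 7 MHz.
58.95 MHz mod fs = 6.6 MHz.
6.6 MHz ≤ fs/2 = 26.175 MHz, appears at 6.6 MHz.
Distinct values: {1.55 MHz, 5.95 MHz, 6.6 MHz, 7 MHz, 10.7 MHz} → 5.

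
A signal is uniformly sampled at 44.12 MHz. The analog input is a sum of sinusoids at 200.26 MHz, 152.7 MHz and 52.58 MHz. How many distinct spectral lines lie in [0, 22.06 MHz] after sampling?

fs/2 = 22.06 MHz.
200.26 MHz mod fs = 23.78 MHz.
23.78 MHz > fs/2 = 22.06 MHz, folds to fs − 23.78 MHz = 20.34 MHz.
152.7 MHz mod fs = 20.34 MHz.
20.34 MHz ≤ fs/2 = 22.06 MHz, appears at 20.34 MHz.
52.58 MHz mod fs = 8.46 MHz.
8.46 MHz ≤ fs/2 = 22.06 MHz, appears at 8.46 MHz.
Distinct values: {8.46 MHz, 20.34 MHz} → 2.

2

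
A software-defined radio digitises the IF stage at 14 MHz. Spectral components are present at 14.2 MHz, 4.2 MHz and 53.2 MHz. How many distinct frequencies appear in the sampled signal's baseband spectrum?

fs/2 = 7 MHz.
14.2 MHz mod fs = 0.2 MHz.
0.2 MHz ≤ fs/2 = 7 MHz, appears at 0.2 MHz.
4.2 MHz ≤ fs/2 = 7 MHz, passes unchanged.
53.2 MHz mod fs = 11.2 MHz.
11.2 MHz > fs/2 = 7 MHz, folds to fs − 11.2 MHz = 2.8 MHz.
Distinct values: {0.2 MHz, 2.8 MHz, 4.2 MHz} → 3.

3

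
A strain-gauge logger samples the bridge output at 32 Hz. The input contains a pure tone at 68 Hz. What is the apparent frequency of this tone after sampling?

68 Hz mod fs = 4 Hz.
4 Hz ≤ fs/2 = 16 Hz, appears at 4 Hz.

4 Hz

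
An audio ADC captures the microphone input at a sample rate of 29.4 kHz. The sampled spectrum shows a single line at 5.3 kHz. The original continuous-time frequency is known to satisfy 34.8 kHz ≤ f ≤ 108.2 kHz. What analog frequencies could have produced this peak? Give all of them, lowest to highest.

Frequencies that alias to 5.3 kHz are k·fs ± 5.3 kHz for integer k ≥ 0.
k=0: 5.3 kHz.
k=1: 24.1 kHz, 34.7 kHz.
k=2: 53.5 kHz, 64.1 kHz.
k=3: 82.9 kHz, 93.5 kHz.
k=4: 112.3 kHz, 122.9 kHz.
Within [34.8 kHz, 108.2 kHz]: 53.5 kHz, 64.1 kHz, 82.9 kHz, 93.5 kHz.

53.5 kHz, 64.1 kHz, 82.9 kHz, 93.5 kHz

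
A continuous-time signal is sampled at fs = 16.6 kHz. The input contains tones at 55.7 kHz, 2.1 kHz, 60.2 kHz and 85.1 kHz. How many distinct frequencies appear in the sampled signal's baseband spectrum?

fs/2 = 8.3 kHz.
55.7 kHz mod fs = 5.9 kHz.
5.9 kHz ≤ fs/2 = 8.3 kHz, appears at 5.9 kHz.
2.1 kHz ≤ fs/2 = 8.3 kHz, passes unchanged.
60.2 kHz mod fs = 10.4 kHz.
10.4 kHz > fs/2 = 8.3 kHz, folds to fs − 10.4 kHz = 6.2 kHz.
85.1 kHz mod fs = 2.1 kHz.
2.1 kHz ≤ fs/2 = 8.3 kHz, appears at 2.1 kHz.
Distinct values: {2.1 kHz, 5.9 kHz, 6.2 kHz} → 3.

3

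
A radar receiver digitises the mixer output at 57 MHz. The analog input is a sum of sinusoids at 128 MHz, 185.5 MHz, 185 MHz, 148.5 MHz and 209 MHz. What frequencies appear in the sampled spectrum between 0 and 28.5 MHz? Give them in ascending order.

14 MHz, 14.5 MHz, 19 MHz, 22.5 MHz

fs/2 = 28.5 MHz.
128 MHz mod fs = 14 MHz.
14 MHz ≤ fs/2 = 28.5 MHz, appears at 14 MHz.
185.5 MHz mod fs = 14.5 MHz.
14.5 MHz ≤ fs/2 = 28.5 MHz, appears at 14.5 MHz.
185 MHz mod fs = 14 MHz.
14 MHz ≤ fs/2 = 28.5 MHz, appears at 14 MHz.
148.5 MHz mod fs = 34.5 MHz.
34.5 MHz > fs/2 = 28.5 MHz, folds to fs − 34.5 MHz = 22.5 MHz.
209 MHz mod fs = 38 MHz.
38 MHz > fs/2 = 28.5 MHz, folds to fs − 38 MHz = 19 MHz.
Distinct values: {14 MHz, 14.5 MHz, 19 MHz, 22.5 MHz}.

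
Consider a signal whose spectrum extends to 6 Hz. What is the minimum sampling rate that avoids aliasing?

12 Hz

Nyquist rate = 2 × 6 Hz = 12 Hz.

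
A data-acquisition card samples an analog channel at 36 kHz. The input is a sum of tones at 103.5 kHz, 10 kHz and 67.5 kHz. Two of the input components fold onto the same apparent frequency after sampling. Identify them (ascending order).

67.5 kHz, 103.5 kHz

fs/2 = 18 kHz.
103.5 kHz mod fs = 31.5 kHz.
31.5 kHz > fs/2 = 18 kHz, folds to fs − 31.5 kHz = 4.5 kHz.
10 kHz ≤ fs/2 = 18 kHz, passes unchanged.
67.5 kHz mod fs = 31.5 kHz.
31.5 kHz > fs/2 = 18 kHz, folds to fs − 31.5 kHz = 4.5 kHz.
67.5 kHz and 103.5 kHz both map to 4.5 kHz.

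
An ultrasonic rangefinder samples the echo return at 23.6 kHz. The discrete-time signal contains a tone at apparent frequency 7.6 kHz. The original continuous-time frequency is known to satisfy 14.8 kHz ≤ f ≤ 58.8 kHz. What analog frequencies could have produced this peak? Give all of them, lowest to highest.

Frequencies that alias to 7.6 kHz are k·fs ± 7.6 kHz for integer k ≥ 0.
k=0: 7.6 kHz.
k=1: 16 kHz, 31.2 kHz.
k=2: 39.6 kHz, 54.8 kHz.
k=3: 63.2 kHz, 78.4 kHz.
Within [14.8 kHz, 58.8 kHz]: 16 kHz, 31.2 kHz, 39.6 kHz, 54.8 kHz.

16 kHz, 31.2 kHz, 39.6 kHz, 54.8 kHz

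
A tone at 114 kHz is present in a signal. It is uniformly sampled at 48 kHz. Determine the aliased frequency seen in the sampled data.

114 kHz mod fs = 18 kHz.
18 kHz ≤ fs/2 = 24 kHz, appears at 18 kHz.

18 kHz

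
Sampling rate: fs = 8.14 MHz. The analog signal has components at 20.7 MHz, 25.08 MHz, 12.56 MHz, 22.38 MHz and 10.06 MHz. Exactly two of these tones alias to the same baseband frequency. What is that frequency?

3.72 MHz

fs/2 = 4.07 MHz.
20.7 MHz mod fs = 4.42 MHz.
4.42 MHz > fs/2 = 4.07 MHz, folds to fs − 4.42 MHz = 3.72 MHz.
25.08 MHz mod fs = 0.66 MHz.
0.66 MHz ≤ fs/2 = 4.07 MHz, appears at 0.66 MHz.
12.56 MHz mod fs = 4.42 MHz.
4.42 MHz > fs/2 = 4.07 MHz, folds to fs − 4.42 MHz = 3.72 MHz.
22.38 MHz mod fs = 6.1 MHz.
6.1 MHz > fs/2 = 4.07 MHz, folds to fs − 6.1 MHz = 2.04 MHz.
10.06 MHz mod fs = 1.92 MHz.
1.92 MHz ≤ fs/2 = 4.07 MHz, appears at 1.92 MHz.
12.56 MHz and 20.7 MHz both map to 3.72 MHz.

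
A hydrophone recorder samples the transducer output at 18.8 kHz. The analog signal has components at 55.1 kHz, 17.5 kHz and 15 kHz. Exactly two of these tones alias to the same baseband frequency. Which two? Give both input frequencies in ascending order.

fs/2 = 9.4 kHz.
55.1 kHz mod fs = 17.5 kHz.
17.5 kHz > fs/2 = 9.4 kHz, folds to fs − 17.5 kHz = 1.3 kHz.
17.5 kHz > fs/2 = 9.4 kHz, folds to fs − 17.5 kHz = 1.3 kHz.
15 kHz > fs/2 = 9.4 kHz, folds to fs − 15 kHz = 3.8 kHz.
17.5 kHz and 55.1 kHz both map to 1.3 kHz.

17.5 kHz, 55.1 kHz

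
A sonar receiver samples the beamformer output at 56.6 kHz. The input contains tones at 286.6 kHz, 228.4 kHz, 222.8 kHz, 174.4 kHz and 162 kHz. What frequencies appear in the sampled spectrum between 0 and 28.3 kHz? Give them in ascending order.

fs/2 = 28.3 kHz.
286.6 kHz mod fs = 3.6 kHz.
3.6 kHz ≤ fs/2 = 28.3 kHz, appears at 3.6 kHz.
228.4 kHz mod fs = 2 kHz.
2 kHz ≤ fs/2 = 28.3 kHz, appears at 2 kHz.
222.8 kHz mod fs = 53 kHz.
53 kHz > fs/2 = 28.3 kHz, folds to fs − 53 kHz = 3.6 kHz.
174.4 kHz mod fs = 4.6 kHz.
4.6 kHz ≤ fs/2 = 28.3 kHz, appears at 4.6 kHz.
162 kHz mod fs = 48.8 kHz.
48.8 kHz > fs/2 = 28.3 kHz, folds to fs − 48.8 kHz = 7.8 kHz.
Distinct values: {2 kHz, 3.6 kHz, 4.6 kHz, 7.8 kHz}.

2 kHz, 3.6 kHz, 4.6 kHz, 7.8 kHz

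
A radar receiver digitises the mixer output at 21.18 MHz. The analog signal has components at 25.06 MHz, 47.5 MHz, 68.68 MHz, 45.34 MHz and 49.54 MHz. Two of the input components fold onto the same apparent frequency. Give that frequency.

fs/2 = 10.59 MHz.
25.06 MHz mod fs = 3.88 MHz.
3.88 MHz ≤ fs/2 = 10.59 MHz, appears at 3.88 MHz.
47.5 MHz mod fs = 5.14 MHz.
5.14 MHz ≤ fs/2 = 10.59 MHz, appears at 5.14 MHz.
68.68 MHz mod fs = 5.14 MHz.
5.14 MHz ≤ fs/2 = 10.59 MHz, appears at 5.14 MHz.
45.34 MHz mod fs = 2.98 MHz.
2.98 MHz ≤ fs/2 = 10.59 MHz, appears at 2.98 MHz.
49.54 MHz mod fs = 7.18 MHz.
7.18 MHz ≤ fs/2 = 10.59 MHz, appears at 7.18 MHz.
47.5 MHz and 68.68 MHz both map to 5.14 MHz.

5.14 MHz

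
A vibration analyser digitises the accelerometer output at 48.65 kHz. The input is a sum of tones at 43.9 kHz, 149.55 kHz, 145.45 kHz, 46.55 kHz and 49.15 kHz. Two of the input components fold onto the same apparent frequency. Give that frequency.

0.5 kHz

fs/2 = 24.325 kHz.
43.9 kHz > fs/2 = 24.325 kHz, folds to fs − 43.9 kHz = 4.75 kHz.
149.55 kHz mod fs = 3.6 kHz.
3.6 kHz ≤ fs/2 = 24.325 kHz, appears at 3.6 kHz.
145.45 kHz mod fs = 48.15 kHz.
48.15 kHz > fs/2 = 24.325 kHz, folds to fs − 48.15 kHz = 0.5 kHz.
46.55 kHz > fs/2 = 24.325 kHz, folds to fs − 46.55 kHz = 2.1 kHz.
49.15 kHz mod fs = 0.5 kHz.
0.5 kHz ≤ fs/2 = 24.325 kHz, appears at 0.5 kHz.
49.15 kHz and 145.45 kHz both map to 0.5 kHz.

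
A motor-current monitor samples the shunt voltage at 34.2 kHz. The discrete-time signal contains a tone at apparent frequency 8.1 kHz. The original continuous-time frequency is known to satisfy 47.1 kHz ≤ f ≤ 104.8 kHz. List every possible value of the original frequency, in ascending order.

60.3 kHz, 76.5 kHz, 94.5 kHz

Frequencies that alias to 8.1 kHz are k·fs ± 8.1 kHz for integer k ≥ 0.
k=0: 8.1 kHz.
k=1: 26.1 kHz, 42.3 kHz.
k=2: 60.3 kHz, 76.5 kHz.
k=3: 94.5 kHz, 110.7 kHz.
k=4: 128.7 kHz, 144.9 kHz.
Within [47.1 kHz, 104.8 kHz]: 60.3 kHz, 76.5 kHz, 94.5 kHz.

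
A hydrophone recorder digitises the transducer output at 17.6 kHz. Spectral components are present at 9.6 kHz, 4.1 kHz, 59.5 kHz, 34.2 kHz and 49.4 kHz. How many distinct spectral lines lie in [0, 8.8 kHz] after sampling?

fs/2 = 8.8 kHz.
9.6 kHz > fs/2 = 8.8 kHz, folds to fs − 9.6 kHz = 8 kHz.
4.1 kHz ≤ fs/2 = 8.8 kHz, passes unchanged.
59.5 kHz mod fs = 6.7 kHz.
6.7 kHz ≤ fs/2 = 8.8 kHz, appears at 6.7 kHz.
34.2 kHz mod fs = 16.6 kHz.
16.6 kHz > fs/2 = 8.8 kHz, folds to fs − 16.6 kHz = 1 kHz.
49.4 kHz mod fs = 14.2 kHz.
14.2 kHz > fs/2 = 8.8 kHz, folds to fs − 14.2 kHz = 3.4 kHz.
Distinct values: {1 kHz, 3.4 kHz, 4.1 kHz, 6.7 kHz, 8 kHz} → 5.

5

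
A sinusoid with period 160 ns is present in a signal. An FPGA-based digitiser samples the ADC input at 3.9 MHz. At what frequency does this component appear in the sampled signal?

T = 160 ns → f = 1/T = 6.25 MHz.
6.25 MHz mod fs = 2.35 MHz.
2.35 MHz > fs/2 = 1.95 MHz, folds to fs − 2.35 MHz = 1.55 MHz.

1.55 MHz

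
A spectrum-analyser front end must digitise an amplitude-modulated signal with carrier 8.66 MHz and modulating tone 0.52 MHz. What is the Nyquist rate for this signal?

18.36 MHz

AM sidebands sit at fc ± fm = 8.14 MHz and 9.18 MHz.
Highest-frequency component: 9.18 MHz.
Nyquist rate = 2 × 9.18 MHz = 18.36 MHz.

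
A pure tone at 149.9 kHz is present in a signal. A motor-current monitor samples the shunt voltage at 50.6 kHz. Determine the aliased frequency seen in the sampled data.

149.9 kHz mod fs = 48.7 kHz.
48.7 kHz > fs/2 = 25.3 kHz, folds to fs − 48.7 kHz = 1.9 kHz.

1.9 kHz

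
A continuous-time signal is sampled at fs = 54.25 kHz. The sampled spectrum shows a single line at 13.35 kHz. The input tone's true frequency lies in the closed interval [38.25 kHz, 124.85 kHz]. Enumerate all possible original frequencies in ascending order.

40.9 kHz, 67.6 kHz, 95.15 kHz, 121.85 kHz

Frequencies that alias to 13.35 kHz are k·fs ± 13.35 kHz for integer k ≥ 0.
k=0: 13.35 kHz.
k=1: 40.9 kHz, 67.6 kHz.
k=2: 95.15 kHz, 121.85 kHz.
k=3: 149.4 kHz, 176.1 kHz.
Within [38.25 kHz, 124.85 kHz]: 40.9 kHz, 67.6 kHz, 95.15 kHz, 121.85 kHz.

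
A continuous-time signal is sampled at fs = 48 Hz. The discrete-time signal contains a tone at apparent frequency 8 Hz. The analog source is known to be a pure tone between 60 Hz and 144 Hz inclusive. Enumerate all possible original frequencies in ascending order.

88 Hz, 104 Hz, 136 Hz

Frequencies that alias to 8 Hz are k·fs ± 8 Hz for integer k ≥ 0.
k=0: 8 Hz.
k=1: 40 Hz, 56 Hz.
k=2: 88 Hz, 104 Hz.
k=3: 136 Hz, 152 Hz.
k=4: 184 Hz, 200 Hz.
Within [60 Hz, 144 Hz]: 88 Hz, 104 Hz, 136 Hz.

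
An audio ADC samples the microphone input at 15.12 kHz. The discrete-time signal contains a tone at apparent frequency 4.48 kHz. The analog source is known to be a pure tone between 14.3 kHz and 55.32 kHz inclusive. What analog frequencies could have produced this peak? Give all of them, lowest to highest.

19.6 kHz, 25.76 kHz, 34.72 kHz, 40.88 kHz, 49.84 kHz

Frequencies that alias to 4.48 kHz are k·fs ± 4.48 kHz for integer k ≥ 0.
k=0: 4.48 kHz.
k=1: 10.64 kHz, 19.6 kHz.
k=2: 25.76 kHz, 34.72 kHz.
k=3: 40.88 kHz, 49.84 kHz.
k=4: 56 kHz, 64.96 kHz.
Within [14.3 kHz, 55.32 kHz]: 19.6 kHz, 25.76 kHz, 34.72 kHz, 40.88 kHz, 49.84 kHz.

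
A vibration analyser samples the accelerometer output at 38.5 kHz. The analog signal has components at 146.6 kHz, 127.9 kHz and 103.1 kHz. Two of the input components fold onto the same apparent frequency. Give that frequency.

fs/2 = 19.25 kHz.
146.6 kHz mod fs = 31.1 kHz.
31.1 kHz > fs/2 = 19.25 kHz, folds to fs − 31.1 kHz = 7.4 kHz.
127.9 kHz mod fs = 12.4 kHz.
12.4 kHz ≤ fs/2 = 19.25 kHz, appears at 12.4 kHz.
103.1 kHz mod fs = 26.1 kHz.
26.1 kHz > fs/2 = 19.25 kHz, folds to fs − 26.1 kHz = 12.4 kHz.
103.1 kHz and 127.9 kHz both map to 12.4 kHz.

12.4 kHz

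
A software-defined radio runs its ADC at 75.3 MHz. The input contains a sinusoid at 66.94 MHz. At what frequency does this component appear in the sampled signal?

66.94 MHz > fs/2 = 37.65 MHz, folds to fs − 66.94 MHz = 8.36 MHz.

8.36 MHz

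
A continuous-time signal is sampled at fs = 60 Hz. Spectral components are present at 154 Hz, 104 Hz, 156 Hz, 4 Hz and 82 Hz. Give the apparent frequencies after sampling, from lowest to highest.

4 Hz, 16 Hz, 22 Hz, 24 Hz, 26 Hz

fs/2 = 30 Hz.
154 Hz mod fs = 34 Hz.
34 Hz > fs/2 = 30 Hz, folds to fs − 34 Hz = 26 Hz.
104 Hz mod fs = 44 Hz.
44 Hz > fs/2 = 30 Hz, folds to fs − 44 Hz = 16 Hz.
156 Hz mod fs = 36 Hz.
36 Hz > fs/2 = 30 Hz, folds to fs − 36 Hz = 24 Hz.
4 Hz ≤ fs/2 = 30 Hz, passes unchanged.
82 Hz mod fs = 22 Hz.
22 Hz ≤ fs/2 = 30 Hz, appears at 22 Hz.
Distinct values: {4 Hz, 16 Hz, 22 Hz, 24 Hz, 26 Hz}.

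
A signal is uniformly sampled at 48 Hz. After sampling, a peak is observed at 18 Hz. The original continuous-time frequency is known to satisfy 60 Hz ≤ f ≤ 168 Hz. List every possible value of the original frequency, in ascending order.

Frequencies that alias to 18 Hz are k·fs ± 18 Hz for integer k ≥ 0.
k=0: 18 Hz.
k=1: 30 Hz, 66 Hz.
k=2: 78 Hz, 114 Hz.
k=3: 126 Hz, 162 Hz.
k=4: 174 Hz, 210 Hz.
Within [60 Hz, 168 Hz]: 66 Hz, 78 Hz, 114 Hz, 126 Hz, 162 Hz.

66 Hz, 78 Hz, 114 Hz, 126 Hz, 162 Hz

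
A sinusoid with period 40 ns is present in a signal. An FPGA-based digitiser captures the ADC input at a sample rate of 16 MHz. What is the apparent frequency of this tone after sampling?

T = 40 ns → f = 1/T = 25 MHz.
25 MHz mod fs = 9 MHz.
9 MHz > fs/2 = 8 MHz, folds to fs − 9 MHz = 7 MHz.

7 MHz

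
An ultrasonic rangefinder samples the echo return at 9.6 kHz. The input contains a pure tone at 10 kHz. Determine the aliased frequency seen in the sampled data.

0.4 kHz

10 kHz mod fs = 0.4 kHz.
0.4 kHz ≤ fs/2 = 4.8 kHz, appears at 0.4 kHz.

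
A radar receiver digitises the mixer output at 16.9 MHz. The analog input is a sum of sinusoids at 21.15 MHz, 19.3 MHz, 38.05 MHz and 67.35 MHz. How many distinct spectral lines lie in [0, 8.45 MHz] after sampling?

3

fs/2 = 8.45 MHz.
21.15 MHz mod fs = 4.25 MHz.
4.25 MHz ≤ fs/2 = 8.45 MHz, appears at 4.25 MHz.
19.3 MHz mod fs = 2.4 MHz.
2.4 MHz ≤ fs/2 = 8.45 MHz, appears at 2.4 MHz.
38.05 MHz mod fs = 4.25 MHz.
4.25 MHz ≤ fs/2 = 8.45 MHz, appears at 4.25 MHz.
67.35 MHz mod fs = 16.65 MHz.
16.65 MHz > fs/2 = 8.45 MHz, folds to fs − 16.65 MHz = 0.25 MHz.
Distinct values: {0.25 MHz, 2.4 MHz, 4.25 MHz} → 3.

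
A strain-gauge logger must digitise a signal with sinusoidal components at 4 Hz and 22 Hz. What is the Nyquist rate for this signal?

Highest-frequency component: 22 Hz.
Nyquist rate = 2 × 22 Hz = 44 Hz.

44 Hz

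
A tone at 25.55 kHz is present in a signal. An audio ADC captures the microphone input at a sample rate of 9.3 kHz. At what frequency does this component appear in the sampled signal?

25.55 kHz mod fs = 6.95 kHz.
6.95 kHz > fs/2 = 4.65 kHz, folds to fs − 6.95 kHz = 2.35 kHz.

2.35 kHz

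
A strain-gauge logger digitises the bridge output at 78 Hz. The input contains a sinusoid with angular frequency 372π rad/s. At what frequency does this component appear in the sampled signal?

30 Hz

ω = 372π rad/s → f = ω/(2π) = 186 Hz.
186 Hz mod fs = 30 Hz.
30 Hz ≤ fs/2 = 39 Hz, appears at 30 Hz.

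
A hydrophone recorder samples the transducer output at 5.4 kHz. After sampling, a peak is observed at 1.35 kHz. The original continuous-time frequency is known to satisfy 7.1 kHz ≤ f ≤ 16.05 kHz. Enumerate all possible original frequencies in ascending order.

9.45 kHz, 12.15 kHz, 14.85 kHz

Frequencies that alias to 1.35 kHz are k·fs ± 1.35 kHz for integer k ≥ 0.
k=0: 1.35 kHz.
k=1: 4.05 kHz, 6.75 kHz.
k=2: 9.45 kHz, 12.15 kHz.
k=3: 14.85 kHz, 17.55 kHz.
k=4: 20.25 kHz, 22.95 kHz.
Within [7.1 kHz, 16.05 kHz]: 9.45 kHz, 12.15 kHz, 14.85 kHz.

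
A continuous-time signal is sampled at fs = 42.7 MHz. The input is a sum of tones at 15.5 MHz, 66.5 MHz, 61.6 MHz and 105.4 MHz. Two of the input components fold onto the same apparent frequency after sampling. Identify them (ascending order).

fs/2 = 21.35 MHz.
15.5 MHz ≤ fs/2 = 21.35 MHz, passes unchanged.
66.5 MHz mod fs = 23.8 MHz.
23.8 MHz > fs/2 = 21.35 MHz, folds to fs − 23.8 MHz = 18.9 MHz.
61.6 MHz mod fs = 18.9 MHz.
18.9 MHz ≤ fs/2 = 21.35 MHz, appears at 18.9 MHz.
105.4 MHz mod fs = 20 MHz.
20 MHz ≤ fs/2 = 21.35 MHz, appears at 20 MHz.
61.6 MHz and 66.5 MHz both map to 18.9 MHz.

61.6 MHz, 66.5 MHz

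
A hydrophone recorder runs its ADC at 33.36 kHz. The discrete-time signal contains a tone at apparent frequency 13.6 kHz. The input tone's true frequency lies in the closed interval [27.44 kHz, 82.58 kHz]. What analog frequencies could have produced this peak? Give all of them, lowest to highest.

Frequencies that alias to 13.6 kHz are k·fs ± 13.6 kHz for integer k ≥ 0.
k=0: 13.6 kHz.
k=1: 19.76 kHz, 46.96 kHz.
k=2: 53.12 kHz, 80.32 kHz.
k=3: 86.48 kHz, 113.68 kHz.
Within [27.44 kHz, 82.58 kHz]: 46.96 kHz, 53.12 kHz, 80.32 kHz.

46.96 kHz, 53.12 kHz, 80.32 kHz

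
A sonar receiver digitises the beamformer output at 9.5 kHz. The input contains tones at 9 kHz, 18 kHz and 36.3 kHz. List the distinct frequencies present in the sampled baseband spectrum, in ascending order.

fs/2 = 4.75 kHz.
9 kHz > fs/2 = 4.75 kHz, folds to fs − 9 kHz = 0.5 kHz.
18 kHz mod fs = 8.5 kHz.
8.5 kHz > fs/2 = 4.75 kHz, folds to fs − 8.5 kHz = 1 kHz.
36.3 kHz mod fs = 7.8 kHz.
7.8 kHz > fs/2 = 4.75 kHz, folds to fs − 7.8 kHz = 1.7 kHz.
Distinct values: {0.5 kHz, 1 kHz, 1.7 kHz}.

0.5 kHz, 1 kHz, 1.7 kHz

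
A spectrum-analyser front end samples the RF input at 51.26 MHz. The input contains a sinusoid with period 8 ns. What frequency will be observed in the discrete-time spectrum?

22.48 MHz

T = 8 ns → f = 1/T = 125 MHz.
125 MHz mod fs = 22.48 MHz.
22.48 MHz ≤ fs/2 = 25.63 MHz, appears at 22.48 MHz.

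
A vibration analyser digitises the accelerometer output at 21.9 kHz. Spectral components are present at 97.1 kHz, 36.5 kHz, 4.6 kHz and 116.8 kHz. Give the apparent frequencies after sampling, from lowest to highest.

4.6 kHz, 7.3 kHz, 9.5 kHz

fs/2 = 10.95 kHz.
97.1 kHz mod fs = 9.5 kHz.
9.5 kHz ≤ fs/2 = 10.95 kHz, appears at 9.5 kHz.
36.5 kHz mod fs = 14.6 kHz.
14.6 kHz > fs/2 = 10.95 kHz, folds to fs − 14.6 kHz = 7.3 kHz.
4.6 kHz ≤ fs/2 = 10.95 kHz, passes unchanged.
116.8 kHz mod fs = 7.3 kHz.
7.3 kHz ≤ fs/2 = 10.95 kHz, appears at 7.3 kHz.
Distinct values: {4.6 kHz, 7.3 kHz, 9.5 kHz}.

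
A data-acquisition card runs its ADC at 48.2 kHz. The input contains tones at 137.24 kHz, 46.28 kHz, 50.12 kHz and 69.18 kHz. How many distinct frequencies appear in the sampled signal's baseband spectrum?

fs/2 = 24.1 kHz.
137.24 kHz mod fs = 40.84 kHz.
40.84 kHz > fs/2 = 24.1 kHz, folds to fs − 40.84 kHz = 7.36 kHz.
46.28 kHz > fs/2 = 24.1 kHz, folds to fs − 46.28 kHz = 1.92 kHz.
50.12 kHz mod fs = 1.92 kHz.
1.92 kHz ≤ fs/2 = 24.1 kHz, appears at 1.92 kHz.
69.18 kHz mod fs = 20.98 kHz.
20.98 kHz ≤ fs/2 = 24.1 kHz, appears at 20.98 kHz.
Distinct values: {1.92 kHz, 7.36 kHz, 20.98 kHz} → 3.

3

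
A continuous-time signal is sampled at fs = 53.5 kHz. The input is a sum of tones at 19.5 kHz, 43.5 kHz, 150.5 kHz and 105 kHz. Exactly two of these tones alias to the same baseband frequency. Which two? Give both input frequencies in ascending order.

43.5 kHz, 150.5 kHz

fs/2 = 26.75 kHz.
19.5 kHz ≤ fs/2 = 26.75 kHz, passes unchanged.
43.5 kHz > fs/2 = 26.75 kHz, folds to fs − 43.5 kHz = 10 kHz.
150.5 kHz mod fs = 43.5 kHz.
43.5 kHz > fs/2 = 26.75 kHz, folds to fs − 43.5 kHz = 10 kHz.
105 kHz mod fs = 51.5 kHz.
51.5 kHz > fs/2 = 26.75 kHz, folds to fs − 51.5 kHz = 2 kHz.
43.5 kHz and 150.5 kHz both map to 10 kHz.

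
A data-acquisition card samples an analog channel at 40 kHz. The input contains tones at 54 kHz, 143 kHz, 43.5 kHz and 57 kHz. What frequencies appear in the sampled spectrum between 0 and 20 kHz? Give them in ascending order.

3.5 kHz, 14 kHz, 17 kHz

fs/2 = 20 kHz.
54 kHz mod fs = 14 kHz.
14 kHz ≤ fs/2 = 20 kHz, appears at 14 kHz.
143 kHz mod fs = 23 kHz.
23 kHz > fs/2 = 20 kHz, folds to fs − 23 kHz = 17 kHz.
43.5 kHz mod fs = 3.5 kHz.
3.5 kHz ≤ fs/2 = 20 kHz, appears at 3.5 kHz.
57 kHz mod fs = 17 kHz.
17 kHz ≤ fs/2 = 20 kHz, appears at 17 kHz.
Distinct values: {3.5 kHz, 14 kHz, 17 kHz}.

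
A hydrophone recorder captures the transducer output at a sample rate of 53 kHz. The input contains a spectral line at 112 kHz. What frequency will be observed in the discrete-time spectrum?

6 kHz

112 kHz mod fs = 6 kHz.
6 kHz ≤ fs/2 = 26.5 kHz, appears at 6 kHz.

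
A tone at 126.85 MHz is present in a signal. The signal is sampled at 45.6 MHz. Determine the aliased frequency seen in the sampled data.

9.95 MHz

126.85 MHz mod fs = 35.65 MHz.
35.65 MHz > fs/2 = 22.8 MHz, folds to fs − 35.65 MHz = 9.95 MHz.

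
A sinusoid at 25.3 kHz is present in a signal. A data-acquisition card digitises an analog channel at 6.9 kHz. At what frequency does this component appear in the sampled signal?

25.3 kHz mod fs = 4.6 kHz.
4.6 kHz > fs/2 = 3.45 kHz, folds to fs − 4.6 kHz = 2.3 kHz.

2.3 kHz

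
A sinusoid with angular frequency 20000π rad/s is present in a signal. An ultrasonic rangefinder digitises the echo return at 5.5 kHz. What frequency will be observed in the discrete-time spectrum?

ω = 20000π rad/s → f = ω/(2π) = 10000 Hz = 10 kHz.
10 kHz mod fs = 4.5 kHz.
4.5 kHz > fs/2 = 2.75 kHz, folds to fs − 4.5 kHz = 1 kHz.

1 kHz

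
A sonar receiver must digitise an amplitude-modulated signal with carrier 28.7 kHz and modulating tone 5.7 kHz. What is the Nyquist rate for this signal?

68.8 kHz

AM sidebands sit at fc ± fm = 23 kHz and 34.4 kHz.
Highest-frequency component: 34.4 kHz.
Nyquist rate = 2 × 34.4 kHz = 68.8 kHz.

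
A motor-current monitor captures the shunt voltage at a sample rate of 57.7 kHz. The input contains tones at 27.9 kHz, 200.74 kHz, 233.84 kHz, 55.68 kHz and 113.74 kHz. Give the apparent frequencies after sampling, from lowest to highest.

1.66 kHz, 2.02 kHz, 3.04 kHz, 27.64 kHz, 27.9 kHz

fs/2 = 28.85 kHz.
27.9 kHz ≤ fs/2 = 28.85 kHz, passes unchanged.
200.74 kHz mod fs = 27.64 kHz.
27.64 kHz ≤ fs/2 = 28.85 kHz, appears at 27.64 kHz.
233.84 kHz mod fs = 3.04 kHz.
3.04 kHz ≤ fs/2 = 28.85 kHz, appears at 3.04 kHz.
55.68 kHz > fs/2 = 28.85 kHz, folds to fs − 55.68 kHz = 2.02 kHz.
113.74 kHz mod fs = 56.04 kHz.
56.04 kHz > fs/2 = 28.85 kHz, folds to fs − 56.04 kHz = 1.66 kHz.
Distinct values: {1.66 kHz, 2.02 kHz, 3.04 kHz, 27.64 kHz, 27.9 kHz}.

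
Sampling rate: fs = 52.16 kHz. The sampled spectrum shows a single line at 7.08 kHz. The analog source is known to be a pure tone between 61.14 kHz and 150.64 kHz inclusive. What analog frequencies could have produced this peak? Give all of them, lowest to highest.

97.24 kHz, 111.4 kHz, 149.4 kHz

Frequencies that alias to 7.08 kHz are k·fs ± 7.08 kHz for integer k ≥ 0.
k=0: 7.08 kHz.
k=1: 45.08 kHz, 59.24 kHz.
k=2: 97.24 kHz, 111.4 kHz.
k=3: 149.4 kHz, 163.56 kHz.
k=4: 201.56 kHz, 215.72 kHz.
Within [61.14 kHz, 150.64 kHz]: 97.24 kHz, 111.4 kHz, 149.4 kHz.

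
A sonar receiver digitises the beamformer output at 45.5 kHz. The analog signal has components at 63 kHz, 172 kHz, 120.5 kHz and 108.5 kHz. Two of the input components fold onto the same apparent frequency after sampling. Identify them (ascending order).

63 kHz, 108.5 kHz

fs/2 = 22.75 kHz.
63 kHz mod fs = 17.5 kHz.
17.5 kHz ≤ fs/2 = 22.75 kHz, appears at 17.5 kHz.
172 kHz mod fs = 35.5 kHz.
35.5 kHz > fs/2 = 22.75 kHz, folds to fs − 35.5 kHz = 10 kHz.
120.5 kHz mod fs = 29.5 kHz.
29.5 kHz > fs/2 = 22.75 kHz, folds to fs − 29.5 kHz = 16 kHz.
108.5 kHz mod fs = 17.5 kHz.
17.5 kHz ≤ fs/2 = 22.75 kHz, appears at 17.5 kHz.
63 kHz and 108.5 kHz both map to 17.5 kHz.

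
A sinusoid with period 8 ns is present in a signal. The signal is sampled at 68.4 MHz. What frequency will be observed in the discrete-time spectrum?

T = 8 ns → f = 1/T = 125 MHz.
125 MHz mod fs = 56.6 MHz.
56.6 MHz > fs/2 = 34.2 MHz, folds to fs − 56.6 MHz = 11.8 MHz.

11.8 MHz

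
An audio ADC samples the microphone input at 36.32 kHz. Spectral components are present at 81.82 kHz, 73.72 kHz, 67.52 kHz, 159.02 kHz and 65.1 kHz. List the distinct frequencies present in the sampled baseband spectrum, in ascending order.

fs/2 = 18.16 kHz.
81.82 kHz mod fs = 9.18 kHz.
9.18 kHz ≤ fs/2 = 18.16 kHz, appears at 9.18 kHz.
73.72 kHz mod fs = 1.08 kHz.
1.08 kHz ≤ fs/2 = 18.16 kHz, appears at 1.08 kHz.
67.52 kHz mod fs = 31.2 kHz.
31.2 kHz > fs/2 = 18.16 kHz, folds to fs − 31.2 kHz = 5.12 kHz.
159.02 kHz mod fs = 13.74 kHz.
13.74 kHz ≤ fs/2 = 18.16 kHz, appears at 13.74 kHz.
65.1 kHz mod fs = 28.78 kHz.
28.78 kHz > fs/2 = 18.16 kHz, folds to fs − 28.78 kHz = 7.54 kHz.
Distinct values: {1.08 kHz, 5.12 kHz, 7.54 kHz, 9.18 kHz, 13.74 kHz}.

1.08 kHz, 5.12 kHz, 7.54 kHz, 9.18 kHz, 13.74 kHz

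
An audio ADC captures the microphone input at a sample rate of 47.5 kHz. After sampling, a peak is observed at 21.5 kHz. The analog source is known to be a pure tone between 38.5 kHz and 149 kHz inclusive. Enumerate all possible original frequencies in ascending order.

Frequencies that alias to 21.5 kHz are k·fs ± 21.5 kHz for integer k ≥ 0.
k=0: 21.5 kHz.
k=1: 26 kHz, 69 kHz.
k=2: 73.5 kHz, 116.5 kHz.
k=3: 121 kHz, 164 kHz.
k=4: 168.5 kHz, 211.5 kHz.
Within [38.5 kHz, 149 kHz]: 69 kHz, 73.5 kHz, 116.5 kHz, 121 kHz.

69 kHz, 73.5 kHz, 116.5 kHz, 121 kHz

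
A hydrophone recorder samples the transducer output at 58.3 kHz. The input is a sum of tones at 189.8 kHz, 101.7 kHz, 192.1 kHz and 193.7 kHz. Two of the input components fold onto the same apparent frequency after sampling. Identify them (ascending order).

101.7 kHz, 189.8 kHz

fs/2 = 29.15 kHz.
189.8 kHz mod fs = 14.9 kHz.
14.9 kHz ≤ fs/2 = 29.15 kHz, appears at 14.9 kHz.
101.7 kHz mod fs = 43.4 kHz.
43.4 kHz > fs/2 = 29.15 kHz, folds to fs − 43.4 kHz = 14.9 kHz.
192.1 kHz mod fs = 17.2 kHz.
17.2 kHz ≤ fs/2 = 29.15 kHz, appears at 17.2 kHz.
193.7 kHz mod fs = 18.8 kHz.
18.8 kHz ≤ fs/2 = 29.15 kHz, appears at 18.8 kHz.
101.7 kHz and 189.8 kHz both map to 14.9 kHz.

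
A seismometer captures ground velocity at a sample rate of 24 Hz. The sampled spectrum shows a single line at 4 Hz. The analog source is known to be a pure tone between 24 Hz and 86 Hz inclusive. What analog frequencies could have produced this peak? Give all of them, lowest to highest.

Frequencies that alias to 4 Hz are k·fs ± 4 Hz for integer k ≥ 0.
k=0: 4 Hz.
k=1: 20 Hz, 28 Hz.
k=2: 44 Hz, 52 Hz.
k=3: 68 Hz, 76 Hz.
k=4: 92 Hz, 100 Hz.
Within [24 Hz, 86 Hz]: 28 Hz, 44 Hz, 52 Hz, 68 Hz, 76 Hz.

28 Hz, 44 Hz, 52 Hz, 68 Hz, 76 Hz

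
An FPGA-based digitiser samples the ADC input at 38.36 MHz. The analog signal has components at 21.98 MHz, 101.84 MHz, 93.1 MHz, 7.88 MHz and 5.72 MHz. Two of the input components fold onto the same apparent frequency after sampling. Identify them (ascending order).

21.98 MHz, 93.1 MHz

fs/2 = 19.18 MHz.
21.98 MHz > fs/2 = 19.18 MHz, folds to fs − 21.98 MHz = 16.38 MHz.
101.84 MHz mod fs = 25.12 MHz.
25.12 MHz > fs/2 = 19.18 MHz, folds to fs − 25.12 MHz = 13.24 MHz.
93.1 MHz mod fs = 16.38 MHz.
16.38 MHz ≤ fs/2 = 19.18 MHz, appears at 16.38 MHz.
7.88 MHz ≤ fs/2 = 19.18 MHz, passes unchanged.
5.72 MHz ≤ fs/2 = 19.18 MHz, passes unchanged.
21.98 MHz and 93.1 MHz both map to 16.38 MHz.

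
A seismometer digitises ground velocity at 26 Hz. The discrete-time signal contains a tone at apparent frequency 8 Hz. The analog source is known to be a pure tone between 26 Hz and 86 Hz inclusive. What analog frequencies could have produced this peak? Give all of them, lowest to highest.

34 Hz, 44 Hz, 60 Hz, 70 Hz, 86 Hz

Frequencies that alias to 8 Hz are k·fs ± 8 Hz for integer k ≥ 0.
k=0: 8 Hz.
k=1: 18 Hz, 34 Hz.
k=2: 44 Hz, 60 Hz.
k=3: 70 Hz, 86 Hz.
k=4: 96 Hz, 112 Hz.
Within [26 Hz, 86 Hz]: 34 Hz, 44 Hz, 60 Hz, 70 Hz, 86 Hz.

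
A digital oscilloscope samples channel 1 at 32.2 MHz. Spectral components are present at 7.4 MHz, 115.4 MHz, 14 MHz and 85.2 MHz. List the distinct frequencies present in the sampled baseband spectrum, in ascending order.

fs/2 = 16.1 MHz.
7.4 MHz ≤ fs/2 = 16.1 MHz, passes unchanged.
115.4 MHz mod fs = 18.8 MHz.
18.8 MHz > fs/2 = 16.1 MHz, folds to fs − 18.8 MHz = 13.4 MHz.
14 MHz ≤ fs/2 = 16.1 MHz, passes unchanged.
85.2 MHz mod fs = 20.8 MHz.
20.8 MHz > fs/2 = 16.1 MHz, folds to fs − 20.8 MHz = 11.4 MHz.
Distinct values: {7.4 MHz, 11.4 MHz, 13.4 MHz, 14 MHz}.

7.4 MHz, 11.4 MHz, 13.4 MHz, 14 MHz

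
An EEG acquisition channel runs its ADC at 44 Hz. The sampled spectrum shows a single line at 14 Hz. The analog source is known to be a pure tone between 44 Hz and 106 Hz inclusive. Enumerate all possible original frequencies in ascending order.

58 Hz, 74 Hz, 102 Hz

Frequencies that alias to 14 Hz are k·fs ± 14 Hz for integer k ≥ 0.
k=0: 14 Hz.
k=1: 30 Hz, 58 Hz.
k=2: 74 Hz, 102 Hz.
k=3: 118 Hz, 146 Hz.
Within [44 Hz, 106 Hz]: 58 Hz, 74 Hz, 102 Hz.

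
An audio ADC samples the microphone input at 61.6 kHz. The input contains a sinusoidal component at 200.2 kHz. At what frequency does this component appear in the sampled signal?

15.4 kHz

200.2 kHz mod fs = 15.4 kHz.
15.4 kHz ≤ fs/2 = 30.8 kHz, appears at 15.4 kHz.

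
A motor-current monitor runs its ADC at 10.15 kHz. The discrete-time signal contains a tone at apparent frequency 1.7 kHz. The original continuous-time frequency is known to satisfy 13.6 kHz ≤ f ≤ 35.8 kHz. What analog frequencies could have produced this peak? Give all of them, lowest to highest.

Frequencies that alias to 1.7 kHz are k·fs ± 1.7 kHz for integer k ≥ 0.
k=0: 1.7 kHz.
k=1: 8.45 kHz, 11.85 kHz.
k=2: 18.6 kHz, 22 kHz.
k=3: 28.75 kHz, 32.15 kHz.
k=4: 38.9 kHz, 42.3 kHz.
Within [13.6 kHz, 35.8 kHz]: 18.6 kHz, 22 kHz, 28.75 kHz, 32.15 kHz.

18.6 kHz, 22 kHz, 28.75 kHz, 32.15 kHz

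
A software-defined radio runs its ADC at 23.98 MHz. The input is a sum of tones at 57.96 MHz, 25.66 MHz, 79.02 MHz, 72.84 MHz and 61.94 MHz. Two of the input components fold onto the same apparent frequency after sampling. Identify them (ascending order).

fs/2 = 11.99 MHz.
57.96 MHz mod fs = 10 MHz.
10 MHz ≤ fs/2 = 11.99 MHz, appears at 10 MHz.
25.66 MHz mod fs = 1.68 MHz.
1.68 MHz ≤ fs/2 = 11.99 MHz, appears at 1.68 MHz.
79.02 MHz mod fs = 7.08 MHz.
7.08 MHz ≤ fs/2 = 11.99 MHz, appears at 7.08 MHz.
72.84 MHz mod fs = 0.9 MHz.
0.9 MHz ≤ fs/2 = 11.99 MHz, appears at 0.9 MHz.
61.94 MHz mod fs = 13.98 MHz.
13.98 MHz > fs/2 = 11.99 MHz, folds to fs − 13.98 MHz = 10 MHz.
57.96 MHz and 61.94 MHz both map to 10 MHz.

57.96 MHz, 61.94 MHz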